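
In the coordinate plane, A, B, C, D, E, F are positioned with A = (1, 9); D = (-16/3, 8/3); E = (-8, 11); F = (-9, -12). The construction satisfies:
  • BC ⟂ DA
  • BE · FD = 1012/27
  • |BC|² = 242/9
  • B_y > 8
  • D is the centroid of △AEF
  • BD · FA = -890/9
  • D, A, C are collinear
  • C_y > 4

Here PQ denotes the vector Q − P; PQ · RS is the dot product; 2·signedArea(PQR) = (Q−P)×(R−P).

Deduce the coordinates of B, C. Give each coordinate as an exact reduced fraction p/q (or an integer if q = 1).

B = (-64/9, 74/9)
C = (-31/9, 41/9)

1. B_x = -64/9  [BE · FD = 1012/27 ∩ BD · FA = -890/9]
2. B_y = 74/9  [BE · FD = 1012/27 ∩ BD · FA = -890/9]
   → B = (-64/9, 74/9)
3. C_x = -31/9  [D, A, C are collinear ∩ BC ⟂ DA]
4. C_y = 41/9  [D, A, C are collinear ∩ BC ⟂ DA]
   → C = (-31/9, 41/9)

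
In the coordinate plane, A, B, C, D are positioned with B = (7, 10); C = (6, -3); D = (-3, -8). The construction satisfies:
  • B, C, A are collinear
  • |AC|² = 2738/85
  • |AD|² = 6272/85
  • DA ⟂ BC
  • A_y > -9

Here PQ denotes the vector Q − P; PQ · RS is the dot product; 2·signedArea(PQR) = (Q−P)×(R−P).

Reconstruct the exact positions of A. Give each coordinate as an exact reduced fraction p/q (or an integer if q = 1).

1. A_x = 473/85  [B, C, A are collinear ∩ DA ⟂ BC]
2. A_y = -736/85  [B, C, A are collinear ∩ DA ⟂ BC]
   → A = (473/85, -736/85)

A = (473/85, -736/85)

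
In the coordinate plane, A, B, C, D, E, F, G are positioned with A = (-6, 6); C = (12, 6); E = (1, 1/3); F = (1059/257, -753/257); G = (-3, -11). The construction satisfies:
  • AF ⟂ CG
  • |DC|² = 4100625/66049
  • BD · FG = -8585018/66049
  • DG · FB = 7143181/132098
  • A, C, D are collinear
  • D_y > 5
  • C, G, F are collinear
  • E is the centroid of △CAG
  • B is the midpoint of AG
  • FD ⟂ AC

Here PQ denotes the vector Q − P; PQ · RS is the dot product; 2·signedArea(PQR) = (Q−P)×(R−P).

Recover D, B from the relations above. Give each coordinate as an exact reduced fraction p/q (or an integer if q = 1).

1. D_x = 1059/257  [A, C, D are collinear ∩ FD ⟂ AC]
2. D_y = 6  [A, C, D are collinear ∩ FD ⟂ AC]
   → D = (1059/257, 6)
3. B_x = -9/2  [B is the midpoint of AG]
4. B_y = -5/2  [B is the midpoint of AG]
   → B = (-9/2, -5/2)

B = (-9/2, -5/2)
D = (1059/257, 6)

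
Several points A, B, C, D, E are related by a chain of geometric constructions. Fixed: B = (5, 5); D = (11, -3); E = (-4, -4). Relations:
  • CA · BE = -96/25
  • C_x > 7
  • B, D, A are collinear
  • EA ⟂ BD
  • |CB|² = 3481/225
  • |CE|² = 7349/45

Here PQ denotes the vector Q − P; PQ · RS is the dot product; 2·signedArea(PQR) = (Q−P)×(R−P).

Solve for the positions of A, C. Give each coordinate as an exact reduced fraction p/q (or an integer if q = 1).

A = (152/25, 89/25)
C = (184/25, 139/75)

1. A_x = 152/25  [B, D, A are collinear ∩ EA ⟂ BD]
2. A_y = 89/25  [B, D, A are collinear ∩ EA ⟂ BD]
   → A = (152/25, 89/25)
3. C_x = 184/25  [line 9·x + 9·y + -2073/25 = 0 ∩ |CE|² = 7349/45]
4. C_y = 139/75  [line 9·x + 9·y + -2073/25 = 0 ∩ |CE|² = 7349/45]
   → C = (184/25, 139/75)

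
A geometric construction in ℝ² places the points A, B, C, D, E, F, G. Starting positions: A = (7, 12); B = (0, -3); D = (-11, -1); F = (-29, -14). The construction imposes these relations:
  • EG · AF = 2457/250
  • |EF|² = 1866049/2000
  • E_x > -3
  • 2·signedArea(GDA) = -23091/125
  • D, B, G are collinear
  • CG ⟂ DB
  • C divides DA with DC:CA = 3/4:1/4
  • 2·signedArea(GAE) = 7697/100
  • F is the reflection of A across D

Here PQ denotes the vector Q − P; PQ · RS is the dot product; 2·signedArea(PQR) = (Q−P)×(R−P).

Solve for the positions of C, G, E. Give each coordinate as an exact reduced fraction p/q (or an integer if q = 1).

1. C_x = 5/2  [C divides DA with DC:CA = 3/4:1/4]
2. C_y = 35/4  [C divides DA with DC:CA = 3/4:1/4]
   → C = (5/2, 35/4)
3. G_x = 44/125  [D, B, G are collinear ∩ CG ⟂ DB]
4. G_y = -383/125  [D, B, G are collinear ∩ CG ⟂ DB]
   → G = (44/125, -383/125)
5. E_x = -679/250  [EG · AF = 2457/250 ∩ 2·signedArea(GAE) = 7697/100]
6. E_y = 781/500  [EG · AF = 2457/250 ∩ 2·signedArea(GAE) = 7697/100]
   → E = (-679/250, 781/500)

C = (5/2, 35/4)
E = (-679/250, 781/500)
G = (44/125, -383/125)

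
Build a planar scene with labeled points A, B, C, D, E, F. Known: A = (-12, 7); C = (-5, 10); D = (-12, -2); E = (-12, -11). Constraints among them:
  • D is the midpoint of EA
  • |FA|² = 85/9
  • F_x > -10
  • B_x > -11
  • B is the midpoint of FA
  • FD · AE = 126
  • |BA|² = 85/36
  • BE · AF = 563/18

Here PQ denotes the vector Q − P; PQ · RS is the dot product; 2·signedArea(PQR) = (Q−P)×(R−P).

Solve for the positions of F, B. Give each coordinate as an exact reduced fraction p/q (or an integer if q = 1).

B = (-65/6, 6)
F = (-29/3, 5)

1. F_y = 5  [FD · AE = 126]
2. F_x = -29/3  [|FA|² = 85/9]
   → F = (-29/3, 5)
3. B_x = -65/6  [B is the midpoint of FA]
4. B_y = 6  [B is the midpoint of FA]
   → B = (-65/6, 6)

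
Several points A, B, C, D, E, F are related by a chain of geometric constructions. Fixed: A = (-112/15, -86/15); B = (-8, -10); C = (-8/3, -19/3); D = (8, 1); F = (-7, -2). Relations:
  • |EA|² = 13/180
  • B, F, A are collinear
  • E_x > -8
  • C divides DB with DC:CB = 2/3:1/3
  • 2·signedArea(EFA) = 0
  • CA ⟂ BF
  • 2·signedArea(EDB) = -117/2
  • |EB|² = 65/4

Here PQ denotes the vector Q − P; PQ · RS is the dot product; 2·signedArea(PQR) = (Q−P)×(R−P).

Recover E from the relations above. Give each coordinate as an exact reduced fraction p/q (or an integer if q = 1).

E = (-15/2, -6)

1. E_x = -15/2  [2·signedArea(EFA) = 0 ∩ 2·signedArea(EDB) = -117/2]
2. E_y = -6  [2·signedArea(EFA) = 0 ∩ 2·signedArea(EDB) = -117/2]
   → E = (-15/2, -6)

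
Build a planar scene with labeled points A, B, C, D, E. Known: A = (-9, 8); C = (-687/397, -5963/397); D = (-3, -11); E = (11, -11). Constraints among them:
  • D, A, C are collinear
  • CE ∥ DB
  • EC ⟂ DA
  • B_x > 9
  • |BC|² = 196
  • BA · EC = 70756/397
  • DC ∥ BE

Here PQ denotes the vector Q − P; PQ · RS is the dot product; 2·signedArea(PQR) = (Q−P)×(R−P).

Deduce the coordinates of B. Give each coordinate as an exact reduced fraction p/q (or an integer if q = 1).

B = (3863/397, -2771/397)

1. B_x = 3863/397  [DC ∥ BE ∩ CE ∥ DB]
2. B_y = -2771/397  [DC ∥ BE ∩ CE ∥ DB]
   → B = (3863/397, -2771/397)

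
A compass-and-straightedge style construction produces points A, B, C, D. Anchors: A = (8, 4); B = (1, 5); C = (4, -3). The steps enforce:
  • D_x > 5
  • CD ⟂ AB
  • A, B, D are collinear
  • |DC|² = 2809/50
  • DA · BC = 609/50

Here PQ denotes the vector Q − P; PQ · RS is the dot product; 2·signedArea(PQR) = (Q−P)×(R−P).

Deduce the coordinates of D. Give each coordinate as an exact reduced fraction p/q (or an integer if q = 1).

1. D_x = 253/50  [A, B, D are collinear ∩ CD ⟂ AB]
2. D_y = 221/50  [A, B, D are collinear ∩ CD ⟂ AB]
   → D = (253/50, 221/50)

D = (253/50, 221/50)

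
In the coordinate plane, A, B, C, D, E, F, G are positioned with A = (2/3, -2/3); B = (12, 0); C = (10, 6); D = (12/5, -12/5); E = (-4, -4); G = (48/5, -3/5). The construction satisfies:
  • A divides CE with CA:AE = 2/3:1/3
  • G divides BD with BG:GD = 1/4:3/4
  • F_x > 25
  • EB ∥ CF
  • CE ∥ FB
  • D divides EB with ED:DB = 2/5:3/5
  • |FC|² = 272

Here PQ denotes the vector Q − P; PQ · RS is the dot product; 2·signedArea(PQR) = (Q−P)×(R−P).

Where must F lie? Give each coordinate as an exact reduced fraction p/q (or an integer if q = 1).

F = (26, 10)

1. F_x = 26  [CE ∥ FB ∩ EB ∥ CF]
2. F_y = 10  [CE ∥ FB ∩ EB ∥ CF]
   → F = (26, 10)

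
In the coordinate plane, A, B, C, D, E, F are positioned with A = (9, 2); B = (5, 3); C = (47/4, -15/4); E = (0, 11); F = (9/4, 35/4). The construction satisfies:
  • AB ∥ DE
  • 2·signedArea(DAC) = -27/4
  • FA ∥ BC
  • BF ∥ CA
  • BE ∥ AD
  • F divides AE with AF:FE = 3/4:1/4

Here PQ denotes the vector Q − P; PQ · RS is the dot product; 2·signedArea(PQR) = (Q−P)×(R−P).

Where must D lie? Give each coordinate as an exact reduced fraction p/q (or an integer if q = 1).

1. D_x = 4  [AB ∥ DE ∩ BE ∥ AD]
2. D_y = 10  [AB ∥ DE ∩ BE ∥ AD]
   → D = (4, 10)

D = (4, 10)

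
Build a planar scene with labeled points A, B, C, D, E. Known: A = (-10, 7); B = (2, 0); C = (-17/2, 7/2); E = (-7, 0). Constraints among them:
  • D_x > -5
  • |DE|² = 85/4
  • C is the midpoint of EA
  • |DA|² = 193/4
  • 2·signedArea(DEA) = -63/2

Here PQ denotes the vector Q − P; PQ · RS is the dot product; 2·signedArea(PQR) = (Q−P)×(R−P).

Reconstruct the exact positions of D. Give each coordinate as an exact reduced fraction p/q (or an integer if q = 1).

D = (-4, 7/2)

1. D_x = -4  [line -7·x + -3·y + -35/2 = 0 ∩ |DA|² = 193/4]
2. D_y = 7/2  [line -7·x + -3·y + -35/2 = 0 ∩ |DA|² = 193/4]
   → D = (-4, 7/2)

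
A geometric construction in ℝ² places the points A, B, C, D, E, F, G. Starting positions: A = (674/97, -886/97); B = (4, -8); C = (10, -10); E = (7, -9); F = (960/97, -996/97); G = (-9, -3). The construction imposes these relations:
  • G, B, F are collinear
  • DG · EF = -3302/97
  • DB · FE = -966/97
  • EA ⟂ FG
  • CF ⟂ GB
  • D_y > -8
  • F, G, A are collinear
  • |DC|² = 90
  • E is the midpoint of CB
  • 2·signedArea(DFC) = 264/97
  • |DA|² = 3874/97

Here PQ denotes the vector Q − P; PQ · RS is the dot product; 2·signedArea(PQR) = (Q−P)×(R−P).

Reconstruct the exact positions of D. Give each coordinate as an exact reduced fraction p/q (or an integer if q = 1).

D = (1, -7)

1. D_x = 1  [DG · EF = -3302/97 ∩ 2·signedArea(DFC) = 264/97]
2. D_y = -7  [DG · EF = -3302/97 ∩ 2·signedArea(DFC) = 264/97]
   → D = (1, -7)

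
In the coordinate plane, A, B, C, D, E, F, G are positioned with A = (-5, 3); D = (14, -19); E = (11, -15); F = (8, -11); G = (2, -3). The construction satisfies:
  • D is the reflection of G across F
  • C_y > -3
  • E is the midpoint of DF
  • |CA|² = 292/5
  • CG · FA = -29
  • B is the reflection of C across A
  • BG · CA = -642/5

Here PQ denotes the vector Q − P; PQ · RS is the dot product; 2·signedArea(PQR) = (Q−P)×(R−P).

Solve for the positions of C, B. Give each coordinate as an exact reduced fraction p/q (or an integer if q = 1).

1. C_x = 1/5  [line 13·x + -14·y + -39 = 0 ∩ |CA|² = 292/5]
2. C_y = -13/5  [line 13·x + -14·y + -39 = 0 ∩ |CA|² = 292/5]
   → C = (1/5, -13/5)
3. B_x = -51/5  [B is the reflection of C across A]
4. B_y = 43/5  [B is the reflection of C across A]
   → B = (-51/5, 43/5)

B = (-51/5, 43/5)
C = (1/5, -13/5)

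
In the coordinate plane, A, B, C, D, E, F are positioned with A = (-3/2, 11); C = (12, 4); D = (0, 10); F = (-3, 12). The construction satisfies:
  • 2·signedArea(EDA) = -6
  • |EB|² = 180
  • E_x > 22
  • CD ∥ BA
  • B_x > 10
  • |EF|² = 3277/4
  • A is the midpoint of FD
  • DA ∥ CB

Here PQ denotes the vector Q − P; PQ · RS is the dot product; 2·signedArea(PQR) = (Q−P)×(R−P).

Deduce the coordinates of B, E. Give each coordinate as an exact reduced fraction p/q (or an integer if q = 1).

B = (21/2, 5)
E = (45/2, -1)

1. B_x = 21/2  [CD ∥ BA ∩ DA ∥ CB]
2. B_y = 5  [CD ∥ BA ∩ DA ∥ CB]
   → B = (21/2, 5)
3. E_x = 45/2  [line -1·x + -3/2·y + 21 = 0 ∩ |EF|² = 3277/4]
4. E_y = -1  [line -1·x + -3/2·y + 21 = 0 ∩ |EF|² = 3277/4]
   → E = (45/2, -1)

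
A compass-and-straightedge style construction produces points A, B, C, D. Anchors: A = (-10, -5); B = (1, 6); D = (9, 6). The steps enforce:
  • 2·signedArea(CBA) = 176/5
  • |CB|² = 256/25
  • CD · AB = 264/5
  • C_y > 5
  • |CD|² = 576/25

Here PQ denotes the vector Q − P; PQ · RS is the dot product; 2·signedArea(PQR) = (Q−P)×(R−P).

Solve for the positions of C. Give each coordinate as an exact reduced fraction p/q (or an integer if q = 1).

1. C_x = 21/5  [2·signedArea(CBA) = 176/5 ∩ CD · AB = 264/5]
2. C_y = 6  [2·signedArea(CBA) = 176/5 ∩ CD · AB = 264/5]
   → C = (21/5, 6)

C = (21/5, 6)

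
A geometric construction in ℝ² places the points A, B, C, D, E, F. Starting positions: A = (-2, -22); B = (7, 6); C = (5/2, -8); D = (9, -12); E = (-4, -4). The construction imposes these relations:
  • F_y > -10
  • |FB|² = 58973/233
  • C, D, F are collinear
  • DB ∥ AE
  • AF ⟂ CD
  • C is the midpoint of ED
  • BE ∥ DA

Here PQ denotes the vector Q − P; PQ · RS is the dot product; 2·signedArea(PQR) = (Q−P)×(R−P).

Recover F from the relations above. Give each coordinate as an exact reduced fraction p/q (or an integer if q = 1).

F = (1278/233, -2292/233)

1. F_x = 1278/233  [C, D, F are collinear ∩ AF ⟂ CD]
2. F_y = -2292/233  [C, D, F are collinear ∩ AF ⟂ CD]
   → F = (1278/233, -2292/233)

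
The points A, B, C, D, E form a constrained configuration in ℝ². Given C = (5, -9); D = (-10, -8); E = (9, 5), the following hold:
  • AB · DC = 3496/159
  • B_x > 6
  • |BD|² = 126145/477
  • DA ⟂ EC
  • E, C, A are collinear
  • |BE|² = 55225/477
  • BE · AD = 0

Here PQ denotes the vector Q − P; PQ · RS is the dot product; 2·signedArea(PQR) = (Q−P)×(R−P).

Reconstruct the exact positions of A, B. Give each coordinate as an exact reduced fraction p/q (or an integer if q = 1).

A = (219/53, -638/53)
B = (961/159, -850/159)

1. A_x = 219/53  [E, C, A are collinear ∩ DA ⟂ EC]
2. A_y = -638/53  [E, C, A are collinear ∩ DA ⟂ EC]
   → A = (219/53, -638/53)
3. B_x = 961/159  [BE · AD = 0 ∩ AB · DC = 3496/159]
4. B_y = -850/159  [BE · AD = 0 ∩ AB · DC = 3496/159]
   → B = (961/159, -850/159)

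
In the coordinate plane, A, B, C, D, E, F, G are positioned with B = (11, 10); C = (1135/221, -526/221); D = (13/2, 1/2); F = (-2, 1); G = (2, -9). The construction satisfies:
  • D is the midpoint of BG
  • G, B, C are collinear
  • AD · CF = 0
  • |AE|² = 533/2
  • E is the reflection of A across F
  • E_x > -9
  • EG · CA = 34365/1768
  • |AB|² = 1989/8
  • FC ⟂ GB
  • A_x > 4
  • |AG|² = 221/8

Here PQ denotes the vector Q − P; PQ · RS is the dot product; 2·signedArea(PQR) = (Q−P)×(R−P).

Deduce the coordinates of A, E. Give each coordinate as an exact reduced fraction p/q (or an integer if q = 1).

A = (17/4, -17/4)
E = (-33/4, 25/4)

1. A_x = 17/4  [line 1577/221·x + -747/221·y + -581/13 = 0 ∩ |AG|² = 221/8]
2. A_y = -17/4  [line 1577/221·x + -747/221·y + -581/13 = 0 ∩ |AG|² = 221/8]
   → A = (17/4, -17/4)
3. E_x = -33/4  [E is the reflection of A across F]
4. E_y = 25/4  [E is the reflection of A across F]
   → E = (-33/4, 25/4)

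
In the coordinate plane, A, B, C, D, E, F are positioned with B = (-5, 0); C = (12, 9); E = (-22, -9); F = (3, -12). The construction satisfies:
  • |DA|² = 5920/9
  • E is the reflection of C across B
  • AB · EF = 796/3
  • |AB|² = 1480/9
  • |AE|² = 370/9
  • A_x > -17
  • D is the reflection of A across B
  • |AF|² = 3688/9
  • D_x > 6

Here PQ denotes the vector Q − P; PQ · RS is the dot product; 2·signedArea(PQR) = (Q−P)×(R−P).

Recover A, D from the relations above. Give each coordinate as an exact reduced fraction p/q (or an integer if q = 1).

1. A_x = -49/3  [line -25·x + 3·y + -1171/3 = 0 ∩ |AE|² = 370/9]
2. A_y = -6  [line -25·x + 3·y + -1171/3 = 0 ∩ |AE|² = 370/9]
   → A = (-49/3, -6)
3. D_x = 19/3  [D is the reflection of A across B]
4. D_y = 6  [D is the reflection of A across B]
   → D = (19/3, 6)

A = (-49/3, -6)
D = (19/3, 6)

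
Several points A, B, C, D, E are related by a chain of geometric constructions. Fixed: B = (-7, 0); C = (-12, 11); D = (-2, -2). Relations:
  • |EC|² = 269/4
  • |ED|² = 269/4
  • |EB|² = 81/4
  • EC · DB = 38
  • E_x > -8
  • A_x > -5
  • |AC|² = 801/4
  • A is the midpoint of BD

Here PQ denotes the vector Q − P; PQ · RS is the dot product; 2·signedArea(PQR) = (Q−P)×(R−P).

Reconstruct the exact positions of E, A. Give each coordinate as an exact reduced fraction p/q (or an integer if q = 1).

1. E_x = -7  [line 5·x + -2·y + 44 = 0 ∩ |ED|² = 269/4]
2. E_y = 9/2  [line 5·x + -2·y + 44 = 0 ∩ |ED|² = 269/4]
   → E = (-7, 9/2)
3. A_x = -9/2  [A is the midpoint of BD]
4. A_y = -1  [A is the midpoint of BD]
   → A = (-9/2, -1)

A = (-9/2, -1)
E = (-7, 9/2)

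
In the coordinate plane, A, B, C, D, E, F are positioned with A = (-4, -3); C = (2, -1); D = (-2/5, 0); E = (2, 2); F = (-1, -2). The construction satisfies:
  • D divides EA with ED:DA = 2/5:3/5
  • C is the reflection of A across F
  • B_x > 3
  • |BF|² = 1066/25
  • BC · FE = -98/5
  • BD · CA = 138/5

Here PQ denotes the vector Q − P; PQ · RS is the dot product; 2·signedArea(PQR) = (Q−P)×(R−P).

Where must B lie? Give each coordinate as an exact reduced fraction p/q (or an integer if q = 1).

B = (16/5, 3)

1. B_x = 16/5  [BD · CA = 138/5 ∩ BC · FE = -98/5]
2. B_y = 3  [BD · CA = 138/5 ∩ BC · FE = -98/5]
   → B = (16/5, 3)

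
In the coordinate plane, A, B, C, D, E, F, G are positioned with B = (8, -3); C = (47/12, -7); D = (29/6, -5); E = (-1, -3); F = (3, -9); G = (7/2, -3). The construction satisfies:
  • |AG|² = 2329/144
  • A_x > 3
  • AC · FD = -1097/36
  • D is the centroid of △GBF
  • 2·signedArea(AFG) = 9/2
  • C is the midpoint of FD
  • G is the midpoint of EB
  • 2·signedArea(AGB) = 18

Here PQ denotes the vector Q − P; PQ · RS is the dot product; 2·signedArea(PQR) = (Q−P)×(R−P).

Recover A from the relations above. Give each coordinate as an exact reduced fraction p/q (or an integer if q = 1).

A = (37/12, 1)

1. A_x = 37/12  [AC · FD = -1097/36 ∩ 2·signedArea(AFG) = 9/2]
2. A_y = 1  [AC · FD = -1097/36 ∩ 2·signedArea(AFG) = 9/2]
   → A = (37/12, 1)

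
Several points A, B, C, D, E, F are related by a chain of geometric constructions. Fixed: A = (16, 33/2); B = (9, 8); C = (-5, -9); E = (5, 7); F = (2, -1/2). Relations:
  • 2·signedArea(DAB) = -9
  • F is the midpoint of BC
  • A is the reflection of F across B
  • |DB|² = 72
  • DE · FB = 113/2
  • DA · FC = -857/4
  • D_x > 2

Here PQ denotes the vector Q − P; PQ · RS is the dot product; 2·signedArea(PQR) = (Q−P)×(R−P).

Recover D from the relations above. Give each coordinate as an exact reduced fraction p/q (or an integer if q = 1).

1. D_x = 3  [DE · FB = 113/2 ∩ 2·signedArea(DAB) = -9]
2. D_y = 2  [DE · FB = 113/2 ∩ 2·signedArea(DAB) = -9]
   → D = (3, 2)

D = (3, 2)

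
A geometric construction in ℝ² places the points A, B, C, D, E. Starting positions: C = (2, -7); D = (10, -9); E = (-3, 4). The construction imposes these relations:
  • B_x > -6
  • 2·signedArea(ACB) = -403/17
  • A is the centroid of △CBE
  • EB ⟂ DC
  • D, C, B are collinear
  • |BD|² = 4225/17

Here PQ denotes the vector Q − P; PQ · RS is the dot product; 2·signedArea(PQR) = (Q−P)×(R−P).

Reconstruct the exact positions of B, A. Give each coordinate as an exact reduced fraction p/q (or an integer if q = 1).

A = (-107/51, -139/51)
B = (-90/17, -88/17)

1. B_x = -90/17  [D, C, B are collinear ∩ EB ⟂ DC]
2. B_y = -88/17  [D, C, B are collinear ∩ EB ⟂ DC]
   → B = (-90/17, -88/17)
3. A_x = -107/51  [A is the centroid of △CBE]
4. A_y = -139/51  [A is the centroid of △CBE]
   → A = (-107/51, -139/51)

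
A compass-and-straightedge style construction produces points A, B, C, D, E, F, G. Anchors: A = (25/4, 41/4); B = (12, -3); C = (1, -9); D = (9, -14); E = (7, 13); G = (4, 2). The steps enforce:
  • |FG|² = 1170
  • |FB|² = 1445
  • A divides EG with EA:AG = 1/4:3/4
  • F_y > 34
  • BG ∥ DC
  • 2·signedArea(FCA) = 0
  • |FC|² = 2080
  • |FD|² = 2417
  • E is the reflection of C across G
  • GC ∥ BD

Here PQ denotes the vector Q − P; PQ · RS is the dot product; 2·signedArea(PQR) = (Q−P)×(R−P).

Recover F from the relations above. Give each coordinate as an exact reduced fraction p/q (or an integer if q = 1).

F = (13, 35)

1. F_x = 13  [line -77/4·x + 21/4·y + 133/2 = 0 ∩ |FB|² = 1445]
2. F_y = 35  [line -77/4·x + 21/4·y + 133/2 = 0 ∩ |FB|² = 1445]
   → F = (13, 35)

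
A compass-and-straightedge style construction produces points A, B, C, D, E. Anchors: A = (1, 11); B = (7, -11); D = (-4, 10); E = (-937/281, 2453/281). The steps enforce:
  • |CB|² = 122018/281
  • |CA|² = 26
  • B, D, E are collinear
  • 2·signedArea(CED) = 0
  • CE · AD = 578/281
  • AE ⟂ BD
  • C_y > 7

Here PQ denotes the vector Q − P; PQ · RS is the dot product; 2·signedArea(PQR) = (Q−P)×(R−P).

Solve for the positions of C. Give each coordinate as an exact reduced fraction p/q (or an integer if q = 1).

C = (-750/281, 2096/281)

1. C_x = -750/281  [2·signedArea(CED) = 0 ∩ CE · AD = 578/281]
2. C_y = 2096/281  [2·signedArea(CED) = 0 ∩ CE · AD = 578/281]
   → C = (-750/281, 2096/281)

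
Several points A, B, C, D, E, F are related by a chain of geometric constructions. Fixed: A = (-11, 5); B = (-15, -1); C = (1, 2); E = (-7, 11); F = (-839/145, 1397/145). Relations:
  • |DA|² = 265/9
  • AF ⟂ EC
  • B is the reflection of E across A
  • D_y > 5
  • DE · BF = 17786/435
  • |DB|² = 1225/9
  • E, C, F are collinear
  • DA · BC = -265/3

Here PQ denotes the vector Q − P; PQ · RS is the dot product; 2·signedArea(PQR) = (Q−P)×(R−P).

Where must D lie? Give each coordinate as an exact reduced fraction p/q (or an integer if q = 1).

D = (-17/3, 6)

1. D_x = -17/3  [DA · BC = -265/3 ∩ DE · BF = 17786/435]
2. D_y = 6  [DA · BC = -265/3 ∩ DE · BF = 17786/435]
   → D = (-17/3, 6)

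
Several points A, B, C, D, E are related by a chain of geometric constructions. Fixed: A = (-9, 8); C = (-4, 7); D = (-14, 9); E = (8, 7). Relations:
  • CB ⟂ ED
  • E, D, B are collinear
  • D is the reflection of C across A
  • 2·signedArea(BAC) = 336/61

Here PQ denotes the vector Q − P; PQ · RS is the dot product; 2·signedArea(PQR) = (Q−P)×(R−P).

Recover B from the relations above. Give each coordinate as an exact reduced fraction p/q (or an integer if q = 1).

1. B_x = -238/61  [E, D, B are collinear ∩ CB ⟂ ED]
2. B_y = 493/61  [E, D, B are collinear ∩ CB ⟂ ED]
   → B = (-238/61, 493/61)

B = (-238/61, 493/61)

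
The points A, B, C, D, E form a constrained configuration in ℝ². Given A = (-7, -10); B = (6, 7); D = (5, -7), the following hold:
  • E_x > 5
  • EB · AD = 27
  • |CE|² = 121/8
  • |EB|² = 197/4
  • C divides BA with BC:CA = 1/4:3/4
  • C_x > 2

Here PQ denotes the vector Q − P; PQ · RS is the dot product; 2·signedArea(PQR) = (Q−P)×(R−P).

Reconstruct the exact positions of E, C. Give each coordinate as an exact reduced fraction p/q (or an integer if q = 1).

1. E_x = 11/2  [line -12·x + -3·y + 66 = 0 ∩ |EB|² = 197/4]
2. E_y = 0  [line -12·x + -3·y + 66 = 0 ∩ |EB|² = 197/4]
   → E = (11/2, 0)
3. C_x = 11/4  [C divides BA with BC:CA = 1/4:3/4]
4. C_y = 11/4  [C divides BA with BC:CA = 1/4:3/4]
   → C = (11/4, 11/4)

C = (11/4, 11/4)
E = (11/2, 0)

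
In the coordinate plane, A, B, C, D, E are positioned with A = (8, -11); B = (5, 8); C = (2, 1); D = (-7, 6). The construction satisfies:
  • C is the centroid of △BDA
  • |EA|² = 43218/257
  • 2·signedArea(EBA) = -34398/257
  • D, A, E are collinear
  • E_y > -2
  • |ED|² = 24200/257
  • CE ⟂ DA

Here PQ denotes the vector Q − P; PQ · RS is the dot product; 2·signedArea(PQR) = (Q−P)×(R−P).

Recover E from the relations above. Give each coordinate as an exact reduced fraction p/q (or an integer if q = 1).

E = (-149/257, -328/257)

1. E_x = -149/257  [D, A, E are collinear ∩ CE ⟂ DA]
2. E_y = -328/257  [D, A, E are collinear ∩ CE ⟂ DA]
   → E = (-149/257, -328/257)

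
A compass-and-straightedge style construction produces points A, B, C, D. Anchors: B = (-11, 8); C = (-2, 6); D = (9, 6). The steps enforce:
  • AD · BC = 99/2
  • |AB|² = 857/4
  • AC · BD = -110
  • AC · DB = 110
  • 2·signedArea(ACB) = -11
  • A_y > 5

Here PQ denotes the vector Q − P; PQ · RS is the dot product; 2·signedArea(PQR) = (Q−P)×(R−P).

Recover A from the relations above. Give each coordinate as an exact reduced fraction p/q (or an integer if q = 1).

A = (7/2, 6)

1. A_x = 7/2  [AC · DB = 110 ∩ 2·signedArea(ACB) = -11]
2. A_y = 6  [AC · DB = 110 ∩ 2·signedArea(ACB) = -11]
   → A = (7/2, 6)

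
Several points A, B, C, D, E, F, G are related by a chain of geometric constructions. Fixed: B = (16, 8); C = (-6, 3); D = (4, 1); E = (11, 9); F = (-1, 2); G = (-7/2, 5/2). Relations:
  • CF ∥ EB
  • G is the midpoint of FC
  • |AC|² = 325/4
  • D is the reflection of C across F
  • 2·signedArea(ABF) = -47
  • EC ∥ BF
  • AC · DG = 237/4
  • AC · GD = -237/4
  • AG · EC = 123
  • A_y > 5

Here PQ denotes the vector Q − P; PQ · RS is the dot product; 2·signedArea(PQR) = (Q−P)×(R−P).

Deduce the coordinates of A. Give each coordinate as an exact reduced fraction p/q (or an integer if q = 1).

A = (5/2, 6)

1. A_x = 5/2  [AC · DG = 237/4 ∩ 2·signedArea(ABF) = -47]
2. A_y = 6  [AC · DG = 237/4 ∩ 2·signedArea(ABF) = -47]
   → A = (5/2, 6)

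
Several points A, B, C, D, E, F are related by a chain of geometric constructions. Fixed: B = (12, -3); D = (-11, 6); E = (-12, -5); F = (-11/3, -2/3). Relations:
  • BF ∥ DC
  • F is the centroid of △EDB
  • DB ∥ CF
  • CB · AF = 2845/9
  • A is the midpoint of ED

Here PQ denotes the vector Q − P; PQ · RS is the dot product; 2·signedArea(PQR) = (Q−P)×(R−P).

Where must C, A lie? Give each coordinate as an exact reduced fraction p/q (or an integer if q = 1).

A = (-23/2, 1/2)
C = (-80/3, 25/3)

1. C_x = -80/3  [DB ∥ CF ∩ BF ∥ DC]
2. C_y = 25/3  [DB ∥ CF ∩ BF ∥ DC]
   → C = (-80/3, 25/3)
3. A_x = -23/2  [A is the midpoint of ED]
4. A_y = 1/2  [A is the midpoint of ED]
   → A = (-23/2, 1/2)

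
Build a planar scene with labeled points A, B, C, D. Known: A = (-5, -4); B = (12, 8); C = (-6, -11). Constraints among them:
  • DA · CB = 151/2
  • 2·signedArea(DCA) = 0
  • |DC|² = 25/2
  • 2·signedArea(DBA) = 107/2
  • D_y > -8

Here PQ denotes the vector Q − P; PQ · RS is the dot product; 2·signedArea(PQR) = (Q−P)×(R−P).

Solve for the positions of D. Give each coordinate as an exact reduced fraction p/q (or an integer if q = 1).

1. D_x = -11/2  [2·signedArea(DCA) = 0 ∩ 2·signedArea(DBA) = 107/2]
2. D_y = -15/2  [2·signedArea(DCA) = 0 ∩ 2·signedArea(DBA) = 107/2]
   → D = (-11/2, -15/2)

D = (-11/2, -15/2)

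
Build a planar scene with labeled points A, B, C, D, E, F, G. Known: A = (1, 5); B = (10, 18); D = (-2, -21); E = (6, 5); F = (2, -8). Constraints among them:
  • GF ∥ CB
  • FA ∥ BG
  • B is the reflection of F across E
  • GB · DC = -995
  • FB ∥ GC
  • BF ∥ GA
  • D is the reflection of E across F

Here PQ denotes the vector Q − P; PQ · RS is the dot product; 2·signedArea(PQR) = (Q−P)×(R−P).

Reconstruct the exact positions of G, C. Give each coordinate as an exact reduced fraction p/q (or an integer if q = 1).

C = (17, 57)
G = (9, 31)

1. G_x = 9  [BF ∥ GA ∩ FA ∥ BG]
2. G_y = 31  [BF ∥ GA ∩ FA ∥ BG]
   → G = (9, 31)
3. C_x = 17  [GF ∥ CB ∩ FB ∥ GC]
4. C_y = 57  [GF ∥ CB ∩ FB ∥ GC]
   → C = (17, 57)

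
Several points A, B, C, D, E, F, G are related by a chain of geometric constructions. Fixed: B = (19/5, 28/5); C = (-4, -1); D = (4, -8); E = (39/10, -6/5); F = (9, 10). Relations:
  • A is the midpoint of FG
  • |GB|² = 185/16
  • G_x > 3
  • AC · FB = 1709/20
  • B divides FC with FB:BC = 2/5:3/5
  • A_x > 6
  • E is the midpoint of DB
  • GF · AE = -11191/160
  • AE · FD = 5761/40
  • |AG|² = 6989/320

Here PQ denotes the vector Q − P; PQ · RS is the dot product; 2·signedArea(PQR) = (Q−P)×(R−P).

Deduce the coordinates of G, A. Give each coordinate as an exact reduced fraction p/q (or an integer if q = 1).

1. A_x = 257/40  [AE · FD = 5761/40 ∩ AC · FB = 1709/20]
2. A_y = 61/10  [AE · FD = 5761/40 ∩ AC · FB = 1709/20]
   → A = (257/40, 61/10)
3. G_x = 77/20  [GF · AE = -11191/160 ∩ A is the midpoint of FG]
4. G_y = 11/5  [GF · AE = -11191/160 ∩ A is the midpoint of FG]
   → G = (77/20, 11/5)

A = (257/40, 61/10)
G = (77/20, 11/5)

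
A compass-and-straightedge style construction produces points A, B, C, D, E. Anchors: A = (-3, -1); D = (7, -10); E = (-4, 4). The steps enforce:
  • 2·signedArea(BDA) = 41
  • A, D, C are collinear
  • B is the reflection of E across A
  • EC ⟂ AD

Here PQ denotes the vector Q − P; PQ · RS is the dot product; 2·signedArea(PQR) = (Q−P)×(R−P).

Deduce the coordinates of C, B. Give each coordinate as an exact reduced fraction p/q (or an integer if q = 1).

B = (-2, -6)
C = (-1093/181, 314/181)

1. C_x = -1093/181  [A, D, C are collinear ∩ EC ⟂ AD]
2. C_y = 314/181  [A, D, C are collinear ∩ EC ⟂ AD]
   → C = (-1093/181, 314/181)
3. B_x = -2  [B is the reflection of E across A]
4. B_y = -6  [B is the reflection of E across A]
   → B = (-2, -6)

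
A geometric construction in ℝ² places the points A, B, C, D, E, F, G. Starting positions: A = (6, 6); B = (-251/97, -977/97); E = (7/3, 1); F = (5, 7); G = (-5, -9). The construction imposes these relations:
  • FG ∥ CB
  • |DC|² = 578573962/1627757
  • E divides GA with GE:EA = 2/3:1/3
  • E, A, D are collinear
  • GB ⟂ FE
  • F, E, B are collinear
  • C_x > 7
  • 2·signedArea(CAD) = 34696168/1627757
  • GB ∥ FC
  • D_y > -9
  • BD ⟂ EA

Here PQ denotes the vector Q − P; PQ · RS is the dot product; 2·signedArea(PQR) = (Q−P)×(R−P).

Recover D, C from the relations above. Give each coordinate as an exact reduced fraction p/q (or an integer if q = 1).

1. D_x = -78328/16781  [E, A, D are collinear ∩ BD ⟂ EA]
2. D_y = -143424/16781  [E, A, D are collinear ∩ BD ⟂ EA]
   → D = (-78328/16781, -143424/16781)
3. C_x = 719/97  [FG ∥ CB ∩ GB ∥ FC]
4. C_y = 575/97  [FG ∥ CB ∩ GB ∥ FC]
   → C = (719/97, 575/97)

C = (719/97, 575/97)
D = (-78328/16781, -143424/16781)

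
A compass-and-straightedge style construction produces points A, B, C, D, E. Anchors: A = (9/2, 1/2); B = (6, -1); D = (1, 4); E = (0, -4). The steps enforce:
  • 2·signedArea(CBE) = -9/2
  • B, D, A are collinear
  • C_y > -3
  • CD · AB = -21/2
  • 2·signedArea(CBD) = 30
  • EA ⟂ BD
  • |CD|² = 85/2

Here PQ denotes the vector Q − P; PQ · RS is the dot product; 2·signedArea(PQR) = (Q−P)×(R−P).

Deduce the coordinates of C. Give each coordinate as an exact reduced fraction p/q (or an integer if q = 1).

1. C_x = 3/2  [2·signedArea(CBD) = 30 ∩ CD · AB = -21/2]
2. C_y = -5/2  [2·signedArea(CBD) = 30 ∩ CD · AB = -21/2]
   → C = (3/2, -5/2)

C = (3/2, -5/2)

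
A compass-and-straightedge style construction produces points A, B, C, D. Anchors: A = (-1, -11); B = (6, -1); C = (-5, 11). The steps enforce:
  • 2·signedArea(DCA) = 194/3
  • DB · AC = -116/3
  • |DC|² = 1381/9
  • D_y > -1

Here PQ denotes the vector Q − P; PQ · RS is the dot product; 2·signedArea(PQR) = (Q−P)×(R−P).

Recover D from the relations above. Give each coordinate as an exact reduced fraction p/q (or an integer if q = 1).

D = (0, -1/3)

1. D_x = 0  [DB · AC = -116/3 ∩ 2·signedArea(DCA) = 194/3]
2. D_y = -1/3  [DB · AC = -116/3 ∩ 2·signedArea(DCA) = 194/3]
   → D = (0, -1/3)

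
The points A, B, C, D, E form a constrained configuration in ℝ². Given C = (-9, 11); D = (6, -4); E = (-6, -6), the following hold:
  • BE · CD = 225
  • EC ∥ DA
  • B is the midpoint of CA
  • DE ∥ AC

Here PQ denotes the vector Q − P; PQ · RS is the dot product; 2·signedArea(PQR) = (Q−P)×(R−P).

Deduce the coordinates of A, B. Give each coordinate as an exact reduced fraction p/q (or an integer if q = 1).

1. A_x = 3  [DE ∥ AC ∩ EC ∥ DA]
2. A_y = 13  [DE ∥ AC ∩ EC ∥ DA]
   → A = (3, 13)
3. B_x = -3  [B is the midpoint of CA]
4. B_y = 12  [B is the midpoint of CA]
   → B = (-3, 12)

A = (3, 13)
B = (-3, 12)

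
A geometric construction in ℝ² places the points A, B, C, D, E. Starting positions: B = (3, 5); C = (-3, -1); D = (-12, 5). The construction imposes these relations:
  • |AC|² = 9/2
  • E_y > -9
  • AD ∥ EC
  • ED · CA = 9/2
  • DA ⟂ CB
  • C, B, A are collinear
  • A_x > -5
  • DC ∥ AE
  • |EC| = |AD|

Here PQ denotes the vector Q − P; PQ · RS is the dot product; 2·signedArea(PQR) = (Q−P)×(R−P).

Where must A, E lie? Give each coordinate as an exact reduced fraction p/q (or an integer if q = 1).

1. A_x = -9/2  [C, B, A are collinear ∩ DA ⟂ CB]
2. A_y = -5/2  [C, B, A are collinear ∩ DA ⟂ CB]
   → A = (-9/2, -5/2)
3. E_x = 9/2  [AD ∥ EC ∩ DC ∥ AE]
4. E_y = -17/2  [AD ∥ EC ∩ DC ∥ AE]
   → E = (9/2, -17/2)

A = (-9/2, -5/2)
E = (9/2, -17/2)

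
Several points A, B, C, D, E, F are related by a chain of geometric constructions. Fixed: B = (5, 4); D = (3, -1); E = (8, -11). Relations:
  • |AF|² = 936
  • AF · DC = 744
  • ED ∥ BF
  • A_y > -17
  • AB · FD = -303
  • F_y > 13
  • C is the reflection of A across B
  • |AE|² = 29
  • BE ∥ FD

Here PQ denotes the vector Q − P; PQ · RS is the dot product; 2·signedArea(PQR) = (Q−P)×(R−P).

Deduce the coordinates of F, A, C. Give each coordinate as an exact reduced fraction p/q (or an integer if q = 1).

A = (6, -16)
C = (4, 24)
F = (0, 14)

1. F_x = 0  [BE ∥ FD ∩ ED ∥ BF]
2. F_y = 14  [BE ∥ FD ∩ ED ∥ BF]
   → F = (0, 14)
3. A_x = 6  [line -3·x + 15·y + 258 = 0 ∩ |AF|² = 936]
4. A_y = -16  [line -3·x + 15·y + 258 = 0 ∩ |AF|² = 936]
   → A = (6, -16)
5. C_x = 4  [C is the reflection of A across B]
6. C_y = 24  [C is the reflection of A across B]
   → C = (4, 24)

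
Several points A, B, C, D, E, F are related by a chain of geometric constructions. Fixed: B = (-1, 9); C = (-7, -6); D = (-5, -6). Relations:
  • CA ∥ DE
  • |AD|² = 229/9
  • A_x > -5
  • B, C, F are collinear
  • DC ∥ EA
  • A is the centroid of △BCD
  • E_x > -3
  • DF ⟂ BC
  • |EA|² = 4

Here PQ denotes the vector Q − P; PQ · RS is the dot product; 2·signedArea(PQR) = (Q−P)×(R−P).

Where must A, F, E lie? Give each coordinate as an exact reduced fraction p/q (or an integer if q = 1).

A = (-13/3, -1)
E = (-7/3, -1)
F = (-195/29, -154/29)

1. A_x = -13/3  [A is the centroid of △BCD]
2. A_y = -1  [A is the centroid of △BCD]
   → A = (-13/3, -1)
3. F_x = -195/29  [B, C, F are collinear ∩ DF ⟂ BC]
4. F_y = -154/29  [B, C, F are collinear ∩ DF ⟂ BC]
   → F = (-195/29, -154/29)
5. E_x = -7/3  [DC ∥ EA ∩ CA ∥ DE]
6. E_y = -1  [DC ∥ EA ∩ CA ∥ DE]
   → E = (-7/3, -1)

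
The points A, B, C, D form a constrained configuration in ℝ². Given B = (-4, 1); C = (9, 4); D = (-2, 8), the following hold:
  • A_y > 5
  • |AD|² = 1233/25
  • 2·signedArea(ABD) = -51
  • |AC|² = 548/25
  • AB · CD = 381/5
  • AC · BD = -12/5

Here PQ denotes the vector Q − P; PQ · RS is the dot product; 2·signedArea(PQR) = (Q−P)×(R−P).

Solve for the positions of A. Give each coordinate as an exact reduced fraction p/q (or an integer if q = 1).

1. A_x = 23/5  [AC · BD = -12/5 ∩ 2·signedArea(ABD) = -51]
2. A_y = 28/5  [AC · BD = -12/5 ∩ 2·signedArea(ABD) = -51]
   → A = (23/5, 28/5)

A = (23/5, 28/5)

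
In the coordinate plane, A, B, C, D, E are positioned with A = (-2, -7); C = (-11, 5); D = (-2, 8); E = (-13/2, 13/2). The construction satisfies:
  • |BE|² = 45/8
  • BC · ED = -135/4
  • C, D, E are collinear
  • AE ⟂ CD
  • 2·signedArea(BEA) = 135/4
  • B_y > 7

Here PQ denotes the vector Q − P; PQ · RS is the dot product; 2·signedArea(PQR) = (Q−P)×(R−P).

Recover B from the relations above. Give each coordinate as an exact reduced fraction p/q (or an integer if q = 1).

1. B_x = -17/4  [line -9/2·x + -3/2·y + -33/4 = 0 ∩ |BE|² = 45/8]
2. B_y = 29/4  [line -9/2·x + -3/2·y + -33/4 = 0 ∩ |BE|² = 45/8]
   → B = (-17/4, 29/4)

B = (-17/4, 29/4)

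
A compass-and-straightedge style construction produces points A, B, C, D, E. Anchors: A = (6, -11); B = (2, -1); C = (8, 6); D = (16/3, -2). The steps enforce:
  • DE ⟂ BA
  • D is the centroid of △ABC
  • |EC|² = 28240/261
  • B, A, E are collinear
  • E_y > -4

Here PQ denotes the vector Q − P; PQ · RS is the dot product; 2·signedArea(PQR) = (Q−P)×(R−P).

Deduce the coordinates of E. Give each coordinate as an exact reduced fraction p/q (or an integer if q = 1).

1. E_x = 244/87  [B, A, E are collinear ∩ DE ⟂ BA]
2. E_y = -262/87  [B, A, E are collinear ∩ DE ⟂ BA]
   → E = (244/87, -262/87)

E = (244/87, -262/87)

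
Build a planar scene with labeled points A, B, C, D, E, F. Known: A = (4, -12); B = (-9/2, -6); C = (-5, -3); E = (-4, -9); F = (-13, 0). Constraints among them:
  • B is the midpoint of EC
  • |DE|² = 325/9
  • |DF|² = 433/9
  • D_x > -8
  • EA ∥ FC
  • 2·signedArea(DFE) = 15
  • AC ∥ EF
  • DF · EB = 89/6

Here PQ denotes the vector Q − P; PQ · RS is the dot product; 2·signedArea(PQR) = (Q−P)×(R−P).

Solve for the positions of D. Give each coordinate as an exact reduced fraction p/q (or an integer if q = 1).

D = (-22/3, -4)

1. D_x = -22/3  [DF · EB = 89/6 ∩ 2·signedArea(DFE) = 15]
2. D_y = -4  [DF · EB = 89/6 ∩ 2·signedArea(DFE) = 15]
   → D = (-22/3, -4)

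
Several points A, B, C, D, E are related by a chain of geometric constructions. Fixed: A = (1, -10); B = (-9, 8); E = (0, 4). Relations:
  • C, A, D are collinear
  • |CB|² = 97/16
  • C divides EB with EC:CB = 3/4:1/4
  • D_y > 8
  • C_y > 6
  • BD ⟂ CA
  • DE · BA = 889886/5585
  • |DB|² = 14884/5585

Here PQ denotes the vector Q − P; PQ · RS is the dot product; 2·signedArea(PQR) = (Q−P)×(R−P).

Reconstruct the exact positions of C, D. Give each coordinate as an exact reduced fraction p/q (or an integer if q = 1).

C = (-27/4, 7)
D = (-41969/5585, 48462/5585)

1. C_x = -27/4  [C divides EB with EC:CB = 3/4:1/4]
2. C_y = 7  [C divides EB with EC:CB = 3/4:1/4]
   → C = (-27/4, 7)
3. D_x = -41969/5585  [C, A, D are collinear ∩ BD ⟂ CA]
4. D_y = 48462/5585  [C, A, D are collinear ∩ BD ⟂ CA]
   → D = (-41969/5585, 48462/5585)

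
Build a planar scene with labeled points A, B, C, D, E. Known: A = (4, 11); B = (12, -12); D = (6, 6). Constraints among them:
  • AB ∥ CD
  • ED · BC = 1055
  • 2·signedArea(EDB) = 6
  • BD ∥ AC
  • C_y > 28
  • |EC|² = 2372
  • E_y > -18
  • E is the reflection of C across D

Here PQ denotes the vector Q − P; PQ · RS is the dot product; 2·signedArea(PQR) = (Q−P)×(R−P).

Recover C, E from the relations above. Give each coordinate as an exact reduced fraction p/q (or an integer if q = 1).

1. C_x = -2  [AB ∥ CD ∩ BD ∥ AC]
2. C_y = 29  [AB ∥ CD ∩ BD ∥ AC]
   → C = (-2, 29)
3. E_x = 14  [E is the reflection of C across D]
4. E_y = -17  [E is the reflection of C across D]
   → E = (14, -17)

C = (-2, 29)
E = (14, -17)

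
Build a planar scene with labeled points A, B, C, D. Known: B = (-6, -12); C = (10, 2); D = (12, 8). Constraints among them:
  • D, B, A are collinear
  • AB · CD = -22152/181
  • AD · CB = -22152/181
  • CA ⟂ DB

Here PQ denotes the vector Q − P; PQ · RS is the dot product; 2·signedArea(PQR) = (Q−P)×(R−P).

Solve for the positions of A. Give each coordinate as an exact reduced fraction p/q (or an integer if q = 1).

1. A_x = 1470/181  [D, B, A are collinear ∩ CA ⟂ DB]
2. A_y = 668/181  [D, B, A are collinear ∩ CA ⟂ DB]
   → A = (1470/181, 668/181)

A = (1470/181, 668/181)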